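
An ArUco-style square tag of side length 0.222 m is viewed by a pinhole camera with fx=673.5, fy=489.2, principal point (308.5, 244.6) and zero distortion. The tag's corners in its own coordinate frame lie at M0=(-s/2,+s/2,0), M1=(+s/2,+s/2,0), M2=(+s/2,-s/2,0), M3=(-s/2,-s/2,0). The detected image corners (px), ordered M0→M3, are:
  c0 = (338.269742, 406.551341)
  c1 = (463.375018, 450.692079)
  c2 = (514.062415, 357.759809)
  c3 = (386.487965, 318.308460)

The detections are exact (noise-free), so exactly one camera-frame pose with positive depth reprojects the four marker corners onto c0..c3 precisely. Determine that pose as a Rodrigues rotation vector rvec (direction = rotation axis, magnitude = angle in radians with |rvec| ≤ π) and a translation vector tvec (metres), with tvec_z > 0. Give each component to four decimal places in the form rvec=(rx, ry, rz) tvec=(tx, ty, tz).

Intrinsics K: fx=673.5, fy=489.2, cx=308.5, cy=244.6
Marker side s = 0.222 m; corners in marker frame (Z=0):
  M0 = (-0.1110, +0.1110, 0)
  M1 = (+0.1110, +0.1110, 0)
  M2 = (+0.1110, -0.1110, 0)
  M3 = (-0.1110, -0.1110, 0)
Detected image corners:
  c0 = (338.269742, 406.551341) px
  c1 = (463.375018, 450.692079) px
  c2 = (514.062415, 357.759809) px
  c3 = (386.487965, 318.308460) px
Planar DLT: solve 8×8 A·h = b for H (H[2,2]=1):
  H  [+470.40845 -223.78439 +423.93015]
  H  [+99.36724 +406.72891 +382.77616]
  H  [-0.23192 -0.00274 +1.00000]
B = K⁻¹H; ‖b₁‖=0.896166, ‖b₂‖=0.896166; λ = 2/(‖b₁‖+‖b₂‖) = 1.115865, sign → tz>0 ⇒ λ=+1.115865
r₁ = λ·B[:,0] = (+0.89792,+0.35605,-0.25879); r₂ = λ·B[:,1] = (-0.36937,+0.92928,-0.00306)
r₃ = r₁×r₂ = (+0.23940,+0.09834,+0.96593); SVD([r₁ r₂ r₃]) → R = UVᵀ:
  R  [+0.89792 -0.36937 +0.23940]
  R  [+0.35605 +0.92928 +0.09834]
  R  [-0.25879 -0.00306 +0.96593]
t = (+0.19125, +0.31518, +1.11586) m
tr R = 2.793126; θ = arccos((tr R − 1)/2) = 0.458848 rad = 26.290°
axis k = ((R−Rᵀ)₃₂, (R−Rᵀ)₁₃, (R−Rᵀ)₂₁) / (2 sinθ) = (-0.114464, +0.562390, +0.818911)
rvec = θ·k = (-0.052522, +0.258052, +0.375756)

rvec=(-0.0525, 0.2581, 0.3758) tvec=(0.1912, 0.3152, 1.1159)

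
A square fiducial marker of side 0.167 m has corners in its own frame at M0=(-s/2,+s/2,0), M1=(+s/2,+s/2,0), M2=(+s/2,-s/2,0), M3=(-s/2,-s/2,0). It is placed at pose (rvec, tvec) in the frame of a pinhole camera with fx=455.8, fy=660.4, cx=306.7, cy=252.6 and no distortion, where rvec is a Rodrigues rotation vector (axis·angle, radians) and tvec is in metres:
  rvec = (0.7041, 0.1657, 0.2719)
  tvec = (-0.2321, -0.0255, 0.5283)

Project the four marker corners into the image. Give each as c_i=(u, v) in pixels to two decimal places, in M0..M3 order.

Intrinsics K: fx=455.8, fy=660.4, cx=306.7, cy=252.6
Marker side s = 0.167 m; corners in marker frame (Z=0):
  M0 = (-0.0835, +0.0835, 0)
  M1 = (+0.0835, +0.0835, 0)
  M2 = (+0.0835, -0.0835, 0)
  M3 = (-0.0835, -0.0835, 0)
rvec = (0.7041, 0.1657, 0.2719), |rvec| = θ = 0.77275 rad = 44.275°
Rodrigues: sinθ=0.69811, 1−cosθ=0.28401; R = I + sinθ·[k]× + (1−cosθ)·[k]×²:
    [+0.95178 -0.19015 +0.24075]
    [+0.30113 +0.72905 -0.61466]
    [-0.05864 +0.65752 +0.75116]
t = (-0.2321, -0.0255, 0.5283) m
M0: Pc = R·M0+t = (-0.32745, +0.01023, +0.58810); u = 455.8·(-0.32745)/0.58810 + 306.7 = 52.9127, v = 660.4·(+0.01023)/0.58810 + 252.6 = 264.0898
M1: Pc = R·M1+t = (-0.16850, +0.06052, +0.57831); u = 455.8·(-0.16850)/0.57831 + 306.7 = 173.8915, v = 660.4·(+0.06052)/0.57831 + 252.6 = 321.7109
M2: Pc = R·M2+t = (-0.13675, -0.06123, +0.46850); u = 455.8·(-0.13675)/0.46850 + 306.7 = 173.6581, v = 660.4·(-0.06123)/0.46850 + 252.6 = 166.2874
M3: Pc = R·M3+t = (-0.29570, -0.11152, +0.47829); u = 455.8·(-0.29570)/0.47829 + 306.7 = 24.9101, v = 660.4·(-0.11152)/0.47829 + 252.6 = 98.6201

c0=(52.91, 264.09) c1=(173.89, 321.71) c2=(173.66, 166.29) c3=(24.91, 98.62)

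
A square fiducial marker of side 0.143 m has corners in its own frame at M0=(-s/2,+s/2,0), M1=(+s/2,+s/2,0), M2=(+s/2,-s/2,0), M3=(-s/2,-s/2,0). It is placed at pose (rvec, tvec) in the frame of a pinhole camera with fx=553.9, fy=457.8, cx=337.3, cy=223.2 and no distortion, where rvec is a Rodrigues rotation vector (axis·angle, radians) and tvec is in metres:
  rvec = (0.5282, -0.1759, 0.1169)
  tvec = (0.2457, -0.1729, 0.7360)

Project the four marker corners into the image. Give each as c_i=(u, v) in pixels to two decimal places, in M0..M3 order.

c0=(457.74, 152.89) c1=(552.13, 160.86) c2=(590.46, 76.24) c3=(488.01, 63.98)

Intrinsics K: fx=553.9, fy=457.8, cx=337.3, cy=223.2
Marker side s = 0.143 m; corners in marker frame (Z=0):
  M0 = (-0.0715, +0.0715, 0)
  M1 = (+0.0715, +0.0715, 0)
  M2 = (+0.0715, -0.0715, 0)
  M3 = (-0.0715, -0.0715, 0)
rvec = (0.5282, -0.1759, 0.1169), |rvec| = θ = 0.56886 rad = 32.593°
Rodrigues: sinθ=0.53867, 1−cosθ=0.15748; R = I + sinθ·[k]× + (1−cosθ)·[k]×²:
    [+0.97829 -0.15591 -0.13652]
    [+0.06548 +0.85757 -0.51018]
    [+0.19662 +0.49016 +0.84917]
t = (0.2457, -0.1729, 0.7360) m
M0: Pc = R·M0+t = (+0.16460, -0.11627, +0.75699); u = 553.9·(+0.16460)/0.75699 + 337.3 = 457.7435, v = 457.8·(-0.11627)/0.75699 + 223.2 = 152.8868
M1: Pc = R·M1+t = (+0.30450, -0.10690, +0.78510); u = 553.9·(+0.30450)/0.78510 + 337.3 = 552.1282, v = 457.8·(-0.10690)/0.78510 + 223.2 = 160.8649
M2: Pc = R·M2+t = (+0.32680, -0.22953, +0.71501); u = 553.9·(+0.32680)/0.71501 + 337.3 = 590.4597, v = 457.8·(-0.22953)/0.71501 + 223.2 = 76.2360
M3: Pc = R·M3+t = (+0.18690, -0.23890, +0.68690); u = 553.9·(+0.18690)/0.68690 + 337.3 = 488.0127, v = 457.8·(-0.23890)/0.68690 + 223.2 = 63.9797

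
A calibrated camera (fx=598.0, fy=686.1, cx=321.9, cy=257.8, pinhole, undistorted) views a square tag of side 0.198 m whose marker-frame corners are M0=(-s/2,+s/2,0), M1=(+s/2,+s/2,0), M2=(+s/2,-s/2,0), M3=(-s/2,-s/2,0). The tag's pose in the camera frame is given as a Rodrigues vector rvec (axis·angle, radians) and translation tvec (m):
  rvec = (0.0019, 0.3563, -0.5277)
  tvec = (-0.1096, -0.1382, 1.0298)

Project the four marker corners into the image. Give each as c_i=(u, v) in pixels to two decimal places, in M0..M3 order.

Intrinsics K: fx=598.0, fy=686.1, cx=321.9, cy=257.8
Marker side s = 0.198 m; corners in marker frame (Z=0):
  M0 = (-0.0990, +0.0990, 0)
  M1 = (+0.0990, +0.0990, 0)
  M2 = (+0.0990, -0.0990, 0)
  M3 = (-0.0990, -0.0990, 0)
rvec = (0.0019, 0.3563, -0.5277), |rvec| = θ = 0.63673 rad = 36.482°
Rodrigues: sinθ=0.59457, 1−cosθ=0.19595; R = I + sinθ·[k]× + (1−cosθ)·[k]×²:
    [+0.80405 +0.49309 +0.33222]
    [-0.49243 +0.86541 -0.09265]
    [-0.33319 -0.08910 +0.93864]
t = (-0.1096, -0.1382, 1.0298) m
M0: Pc = R·M0+t = (-0.14039, -0.00377, +1.05396); u = 598.0·(-0.14039)/1.05396 + 321.9 = 242.2481, v = 686.1·(-0.00377)/1.05396 + 257.8 = 255.3432
M1: Pc = R·M1+t = (+0.01882, -0.10128, +0.98799); u = 598.0·(+0.01882)/0.98799 + 321.9 = 333.2889, v = 686.1·(-0.10128)/0.98799 + 257.8 = 187.4703
M2: Pc = R·M2+t = (-0.07881, -0.27263, +1.00564); u = 598.0·(-0.07881)/1.00564 + 321.9 = 275.0329, v = 686.1·(-0.27263)/1.00564 + 257.8 = 71.7995
M3: Pc = R·M3+t = (-0.23802, -0.17512, +1.07161); u = 598.0·(-0.23802)/1.07161 + 321.9 = 189.0773, v = 686.1·(-0.17512)/1.07161 + 257.8 = 145.6760

c0=(242.25, 255.34) c1=(333.29, 187.47) c2=(275.03, 71.80) c3=(189.08, 145.68)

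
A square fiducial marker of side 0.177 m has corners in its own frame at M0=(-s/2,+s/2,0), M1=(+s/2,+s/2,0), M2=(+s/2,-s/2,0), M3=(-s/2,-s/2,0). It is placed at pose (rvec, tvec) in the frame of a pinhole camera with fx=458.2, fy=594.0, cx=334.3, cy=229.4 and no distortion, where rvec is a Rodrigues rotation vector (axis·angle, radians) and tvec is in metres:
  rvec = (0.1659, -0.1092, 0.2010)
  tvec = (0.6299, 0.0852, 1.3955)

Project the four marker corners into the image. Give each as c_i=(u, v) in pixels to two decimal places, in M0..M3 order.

c0=(506.48, 294.81) c1=(559.44, 307.82) c2=(575.89, 236.41) c3=(522.15, 222.00)

Intrinsics K: fx=458.2, fy=594.0, cx=334.3, cy=229.4
Marker side s = 0.177 m; corners in marker frame (Z=0):
  M0 = (-0.0885, +0.0885, 0)
  M1 = (+0.0885, +0.0885, 0)
  M2 = (+0.0885, -0.0885, 0)
  M3 = (-0.0885, -0.0885, 0)
rvec = (0.1659, -0.1092, 0.2010), |rvec| = θ = 0.28257 rad = 16.190°
Rodrigues: sinθ=0.27883, 1−cosθ=0.03966; R = I + sinθ·[k]× + (1−cosθ)·[k]×²:
    [+0.97401 -0.20733 -0.09119]
    [+0.18934 +0.96626 -0.17460]
    [+0.12431 +0.15280 +0.98041]
t = (0.6299, 0.0852, 1.3955) m
M0: Pc = R·M0+t = (+0.52535, +0.15396, +1.39802); u = 458.2·(+0.52535)/1.39802 + 334.3 = 506.4833, v = 594.0·(+0.15396)/1.39802 + 229.4 = 294.8146
M1: Pc = R·M1+t = (+0.69775, +0.18747, +1.42002); u = 458.2·(+0.69775)/1.42002 + 334.3 = 559.4436, v = 594.0·(+0.18747)/1.42002 + 229.4 = 307.8195
M2: Pc = R·M2+t = (+0.73445, +0.01644, +1.39298); u = 458.2·(+0.73445)/1.39298 + 334.3 = 575.8862, v = 594.0·(+0.01644)/1.39298 + 229.4 = 236.4113
M3: Pc = R·M3+t = (+0.56205, -0.01707, +1.37098); u = 458.2·(+0.56205)/1.37098 + 334.3 = 522.1450, v = 594.0·(-0.01707)/1.37098 + 229.4 = 222.0038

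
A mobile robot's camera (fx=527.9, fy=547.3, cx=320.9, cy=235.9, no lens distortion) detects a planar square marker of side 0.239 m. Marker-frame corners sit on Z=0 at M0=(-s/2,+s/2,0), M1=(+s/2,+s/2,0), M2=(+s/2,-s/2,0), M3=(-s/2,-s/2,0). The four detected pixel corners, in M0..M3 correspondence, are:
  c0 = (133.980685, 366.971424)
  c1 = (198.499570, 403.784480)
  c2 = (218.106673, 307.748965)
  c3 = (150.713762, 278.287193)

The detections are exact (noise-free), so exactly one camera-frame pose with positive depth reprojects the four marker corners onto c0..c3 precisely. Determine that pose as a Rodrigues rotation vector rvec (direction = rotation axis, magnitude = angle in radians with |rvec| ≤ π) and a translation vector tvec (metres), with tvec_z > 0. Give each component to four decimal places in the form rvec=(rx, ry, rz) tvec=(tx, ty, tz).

Intrinsics K: fx=527.9, fy=547.3, cx=320.9, cy=235.9
Marker side s = 0.239 m; corners in marker frame (Z=0):
  M0 = (-0.1195, +0.1195, 0)
  M1 = (+0.1195, +0.1195, 0)
  M2 = (+0.1195, -0.1195, 0)
  M3 = (-0.1195, -0.1195, 0)
Detected image corners:
  c0 = (133.980685, 366.971424) px
  c1 = (198.499570, 403.784480) px
  c2 = (218.106673, 307.748965) px
  c3 = (150.713762, 278.287193) px
Planar DLT: solve 8×8 A·h = b for H (H[2,2]=1):
  H  [+212.33339 -61.31307 +173.80671]
  H  [+15.80744 +413.73634 +338.93496]
  H  [-0.36260 +0.08243 +1.00000]
B = K⁻¹H; ‖b₁‖=0.743945, ‖b₂‖=0.743945; λ = 2/(‖b₁‖+‖b₂‖) = 1.344186, sign → tz>0 ⇒ λ=+1.344186
r₁ = λ·B[:,0] = (+0.83695,+0.24891,-0.48741); r₂ = λ·B[:,1] = (-0.22347,+0.96839,+0.11080)
r₃ = r₁×r₂ = (+0.49958,+0.01619,+0.86612); SVD([r₁ r₂ r₃]) → R = UVᵀ:
  R  [+0.83695 -0.22347 +0.49958]
  R  [+0.24891 +0.96839 +0.01619]
  R  [-0.48741 +0.11080 +0.86612]
t = (-0.37454, +0.25306, +1.34419) m
tr R = 2.671456; θ = arccos((tr R − 1)/2) = 0.581340 rad = 33.308°
axis k = ((R−Rᵀ)₃₂, (R−Rᵀ)₁₃, (R−Rᵀ)₂₁) / (2 sinθ) = (+0.086144, +0.898658, +0.430107)
rvec = θ·k = (+0.050079, +0.522426, +0.250038)

rvec=(0.0501, 0.5224, 0.2500) tvec=(-0.3745, 0.2531, 1.3442)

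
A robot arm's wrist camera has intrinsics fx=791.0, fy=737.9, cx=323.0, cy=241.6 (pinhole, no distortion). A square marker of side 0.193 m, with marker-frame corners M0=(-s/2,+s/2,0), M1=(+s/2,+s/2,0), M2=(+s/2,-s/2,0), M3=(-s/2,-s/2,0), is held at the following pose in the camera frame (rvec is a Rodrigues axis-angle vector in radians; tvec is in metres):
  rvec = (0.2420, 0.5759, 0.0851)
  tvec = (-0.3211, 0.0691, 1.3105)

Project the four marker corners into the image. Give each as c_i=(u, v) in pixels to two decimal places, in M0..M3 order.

c0=(92.97, 320.60) c1=(174.12, 343.18) c2=(169.81, 235.54) c3=(86.06, 220.35)

Intrinsics K: fx=791.0, fy=737.9, cx=323.0, cy=241.6
Marker side s = 0.193 m; corners in marker frame (Z=0):
  M0 = (-0.0965, +0.0965, 0)
  M1 = (+0.0965, +0.0965, 0)
  M2 = (+0.0965, -0.0965, 0)
  M3 = (-0.0965, -0.0965, 0)
rvec = (0.2420, 0.5759, 0.0851), |rvec| = θ = 0.63045 rad = 36.122°
Rodrigues: sinθ=0.58951, 1−cosθ=0.19224; R = I + sinθ·[k]× + (1−cosθ)·[k]×²:
    [+0.83609 -0.01217 +0.54846]
    [+0.14698 +0.96817 -0.20258]
    [-0.52854 +0.24999 +0.81127]
t = (-0.3211, 0.0691, 1.3105) m
M0: Pc = R·M0+t = (-0.40296, +0.14835, +1.38563); u = 791.0·(-0.40296)/1.38563 + 323.0 = 92.9681, v = 737.9·(+0.14835)/1.38563 + 241.6 = 320.5994
M1: Pc = R·M1+t = (-0.24159, +0.17671, +1.28362); u = 791.0·(-0.24159)/1.28362 + 323.0 = 174.1249, v = 737.9·(+0.17671)/1.28362 + 241.6 = 343.1845
M2: Pc = R·M2+t = (-0.23924, -0.01015, +1.23537); u = 791.0·(-0.23924)/1.23537 + 323.0 = 169.8141, v = 737.9·(-0.01015)/1.23537 + 241.6 = 235.5402
M3: Pc = R·M3+t = (-0.40061, -0.03851, +1.33738); u = 791.0·(-0.40061)/1.33738 + 323.0 = 86.0583, v = 737.9·(-0.03851)/1.33738 + 241.6 = 220.3509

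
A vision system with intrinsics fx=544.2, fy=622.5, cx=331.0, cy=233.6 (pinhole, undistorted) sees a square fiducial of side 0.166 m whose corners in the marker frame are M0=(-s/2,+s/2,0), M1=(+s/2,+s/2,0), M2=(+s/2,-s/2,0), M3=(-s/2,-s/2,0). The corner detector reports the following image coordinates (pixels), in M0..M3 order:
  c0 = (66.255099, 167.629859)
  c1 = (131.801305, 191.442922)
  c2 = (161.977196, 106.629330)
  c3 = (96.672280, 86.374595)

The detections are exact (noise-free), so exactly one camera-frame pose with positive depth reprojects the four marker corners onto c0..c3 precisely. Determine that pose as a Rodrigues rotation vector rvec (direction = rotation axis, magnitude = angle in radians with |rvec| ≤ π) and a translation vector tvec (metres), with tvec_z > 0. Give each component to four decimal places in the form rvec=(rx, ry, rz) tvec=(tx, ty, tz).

rvec=(-0.1852, 0.2341, 0.3124) tvec=(-0.4538, -0.1757, 1.1367)

Intrinsics K: fx=544.2, fy=622.5, cx=331.0, cy=233.6
Marker side s = 0.166 m; corners in marker frame (Z=0):
  M0 = (-0.0830, +0.0830, 0)
  M1 = (+0.0830, +0.0830, 0)
  M2 = (+0.0830, -0.0830, 0)
  M3 = (-0.0830, -0.0830, 0)
Detected image corners:
  c0 = (66.255099, 167.629859) px
  c1 = (131.801305, 191.442922) px
  c2 = (161.977196, 106.629330) px
  c3 = (96.672280, 86.374595) px
Planar DLT: solve 8×8 A·h = b for H (H[2,2]=1):
  H  [+368.47210 -196.93725 +113.72523]
  H  [+101.61550 +482.58303 +137.37871]
  H  [-0.22465 -0.12625 +1.00000]
B = K⁻¹H; ‖b₁‖=0.879718, ‖b₂‖=0.879718; λ = 2/(‖b₁‖+‖b₂‖) = 1.136727, sign → tz>0 ⇒ λ=+1.136727
r₁ = λ·B[:,0] = (+0.92499,+0.28139,-0.25537); r₂ = λ·B[:,1] = (-0.32408,+0.93508,-0.14351)
r₃ = r₁×r₂ = (+0.19841,+0.21550,+0.95613); SVD([r₁ r₂ r₃]) → R = UVᵀ:
  R  [+0.92499 -0.32408 +0.19841]
  R  [+0.28139 +0.93508 +0.21550]
  R  [-0.25537 -0.14351 +0.95613]
t = (-0.45384, -0.17571, +1.13673) m
tr R = 2.816207; θ = arccos((tr R − 1)/2) = 0.432064 rad = 24.755°
axis k = ((R−Rᵀ)₃₂, (R−Rᵀ)₁₃, (R−Rᵀ)₂₁) / (2 sinθ) = (-0.428675, +0.541833, +0.722949)
rvec = θ·k = (-0.185215, +0.234106, +0.312360)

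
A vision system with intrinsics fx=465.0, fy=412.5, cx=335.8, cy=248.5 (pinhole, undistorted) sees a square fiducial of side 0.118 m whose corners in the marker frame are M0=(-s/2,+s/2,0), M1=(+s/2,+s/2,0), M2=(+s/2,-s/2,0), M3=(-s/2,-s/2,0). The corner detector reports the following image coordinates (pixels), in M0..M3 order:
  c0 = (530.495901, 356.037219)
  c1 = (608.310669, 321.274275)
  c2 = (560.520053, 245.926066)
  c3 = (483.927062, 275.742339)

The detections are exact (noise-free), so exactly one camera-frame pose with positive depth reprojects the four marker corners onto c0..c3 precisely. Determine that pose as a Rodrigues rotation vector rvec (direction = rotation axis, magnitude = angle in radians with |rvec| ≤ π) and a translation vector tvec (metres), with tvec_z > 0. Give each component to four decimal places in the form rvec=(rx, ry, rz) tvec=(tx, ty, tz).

Intrinsics K: fx=465.0, fy=412.5, cx=335.8, cy=248.5
Marker side s = 0.118 m; corners in marker frame (Z=0):
  M0 = (-0.0590, +0.0590, 0)
  M1 = (+0.0590, +0.0590, 0)
  M2 = (+0.0590, -0.0590, 0)
  M3 = (-0.0590, -0.0590, 0)
Detected image corners:
  c0 = (530.495901, 356.037219) px
  c1 = (608.310669, 321.274275) px
  c2 = (560.520053, 245.926066) px
  c3 = (483.927062, 275.742339) px
Planar DLT: solve 8×8 A·h = b for H (H[2,2]=1):
  H  [+864.47577 +198.21841 +546.17662]
  H  [-157.68284 +548.24518 +298.52945]
  H  [+0.38533 -0.36959 +1.00000]
B = K⁻¹H; ‖b₁‖=1.739240, ‖b₂‖=1.739240; λ = 2/(‖b₁‖+‖b₂‖) = 0.574964, sign → tz>0 ⇒ λ=+0.574964
r₁ = λ·B[:,0] = (+0.90892,-0.35325,+0.22155); r₂ = λ·B[:,1] = (+0.39855,+0.89219,-0.21250)
r₃ = r₁×r₂ = (-0.12260,+0.28145,+0.95171); SVD([r₁ r₂ r₃]) → R = UVᵀ:
  R  [+0.90892 +0.39855 -0.12260]
  R  [-0.35325 +0.89219 +0.28145]
  R  [+0.22155 -0.21250 +0.95171]
t = (+0.26013, +0.06973, +0.57496) m
tr R = 2.752817; θ = arccos((tr R − 1)/2) = 0.502444 rad = 28.788°
axis k = ((R−Rᵀ)₃₂, (R−Rᵀ)₁₃, (R−Rᵀ)₂₁) / (2 sinθ) = (-0.512851, -0.357321, -0.780580)
rvec = θ·k = (-0.257679, -0.179534, -0.392197)

rvec=(-0.2577, -0.1795, -0.3922) tvec=(0.2601, 0.0697, 0.5750)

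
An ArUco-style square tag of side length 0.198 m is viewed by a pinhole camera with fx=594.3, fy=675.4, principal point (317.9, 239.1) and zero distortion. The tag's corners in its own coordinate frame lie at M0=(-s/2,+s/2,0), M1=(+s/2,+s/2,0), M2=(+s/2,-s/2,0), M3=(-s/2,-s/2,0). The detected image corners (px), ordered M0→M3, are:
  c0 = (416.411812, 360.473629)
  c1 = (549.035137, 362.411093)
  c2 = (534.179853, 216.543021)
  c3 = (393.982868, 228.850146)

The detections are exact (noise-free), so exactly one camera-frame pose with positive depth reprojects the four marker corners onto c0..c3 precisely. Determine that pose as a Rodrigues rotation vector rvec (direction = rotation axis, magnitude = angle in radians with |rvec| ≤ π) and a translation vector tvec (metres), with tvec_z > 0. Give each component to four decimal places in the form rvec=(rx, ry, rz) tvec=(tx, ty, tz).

rvec=(0.3574, 0.4394, -0.1516) tvec=(0.2237, 0.0717, 0.8724)

Intrinsics K: fx=594.3, fy=675.4, cx=317.9, cy=239.1
Marker side s = 0.198 m; corners in marker frame (Z=0):
  M0 = (-0.0990, +0.0990, 0)
  M1 = (+0.0990, +0.0990, 0)
  M2 = (+0.0990, -0.0990, 0)
  M3 = (-0.0990, -0.0990, 0)
Detected image corners:
  c0 = (416.411812, 360.473629) px
  c1 = (549.035137, 362.411093) px
  c2 = (534.179853, 216.543021) px
  c3 = (393.982868, 228.850146) px
Planar DLT: solve 8×8 A·h = b for H (H[2,2]=1):
  H  [+448.99282 +260.55734 +470.31191]
  H  [-172.57065 +801.01085 +294.59945]
  H  [-0.50546 +0.34949 +1.00000]
B = K⁻¹H; ‖b₁‖=1.146200, ‖b₂‖=1.146200; λ = 2/(‖b₁‖+‖b₂‖) = 0.872448, sign → tz>0 ⇒ λ=+0.872448
r₁ = λ·B[:,0] = (+0.89502,-0.06680,-0.44099); r₂ = λ·B[:,1] = (+0.21940,+0.92676,+0.30491)
r₃ = r₁×r₂ = (+0.38832,-0.36966,+0.84413); SVD([r₁ r₂ r₃]) → R = UVᵀ:
  R  [+0.89502 +0.21940 +0.38832]
  R  [-0.06680 +0.92676 -0.36966]
  R  [-0.44099 +0.30491 +0.84413]
t = (+0.22374, +0.07169, +0.87245) m
tr R = 2.665921; θ = arccos((tr R − 1)/2) = 0.586360 rad = 33.596°
axis k = ((R−Rᵀ)₃₂, (R−Rᵀ)₁₃, (R−Rᵀ)₂₁) / (2 sinθ) = (+0.609548, +0.749377, -0.258622)
rvec = θ·k = (+0.357414, +0.439404, -0.151645)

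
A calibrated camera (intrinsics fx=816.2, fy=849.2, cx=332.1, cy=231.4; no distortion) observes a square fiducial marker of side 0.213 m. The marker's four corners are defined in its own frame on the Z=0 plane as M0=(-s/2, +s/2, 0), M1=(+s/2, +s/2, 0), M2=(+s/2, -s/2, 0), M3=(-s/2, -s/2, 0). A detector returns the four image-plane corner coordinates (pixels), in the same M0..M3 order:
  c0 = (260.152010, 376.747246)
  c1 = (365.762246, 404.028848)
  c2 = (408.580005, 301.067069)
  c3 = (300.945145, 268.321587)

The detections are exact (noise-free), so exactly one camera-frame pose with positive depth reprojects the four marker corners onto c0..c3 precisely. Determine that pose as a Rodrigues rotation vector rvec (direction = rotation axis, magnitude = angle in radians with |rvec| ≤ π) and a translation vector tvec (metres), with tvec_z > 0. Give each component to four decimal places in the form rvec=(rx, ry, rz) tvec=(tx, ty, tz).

rvec=(0.3017, -0.2530, 0.3352) tvec=(0.0046, 0.1883, 1.4892)

Intrinsics K: fx=816.2, fy=849.2, cx=332.1, cy=231.4
Marker side s = 0.213 m; corners in marker frame (Z=0):
  M0 = (-0.1065, +0.1065, 0)
  M1 = (+0.1065, +0.1065, 0)
  M2 = (+0.1065, -0.1065, 0)
  M3 = (-0.1065, -0.1065, 0)
Detected image corners:
  c0 = (260.152010, 376.747246) px
  c1 = (365.762246, 404.028848) px
  c2 = (408.580005, 301.067069) px
  c3 = (300.945145, 268.321587) px
Planar DLT: solve 8×8 A·h = b for H (H[2,2]=1):
  H  [+565.79678 -141.00002 +334.60125]
  H  [+206.70759 +551.92667 +338.78721]
  H  [+0.19561 +0.16584 +1.00000]
B = K⁻¹H; ‖b₁‖=0.671516, ‖b₂‖=0.671516; λ = 2/(‖b₁‖+‖b₂‖) = 1.489169, sign → tz>0 ⇒ λ=+1.489169
r₁ = λ·B[:,0] = (+0.91378,+0.28311,+0.29129); r₂ = λ·B[:,1] = (-0.35775,+0.90057,+0.24697)
r₃ = r₁×r₂ = (-0.19241,-0.32988,+0.92420); SVD([r₁ r₂ r₃]) → R = UVᵀ:
  R  [+0.91378 -0.35775 -0.19241]
  R  [+0.28311 +0.90057 -0.32988]
  R  [+0.29129 +0.24697 +0.92420]
t = (+0.00456, +0.18832, +1.48917) m
tr R = 2.738556; θ = arccos((tr R − 1)/2) = 0.517057 rad = 29.625°
axis k = ((R−Rᵀ)₃₂, (R−Rᵀ)₁₃, (R−Rᵀ)₂₁) / (2 sinθ) = (+0.583479, -0.489255, +0.648214)
rvec = θ·k = (+0.301692, -0.252973, +0.335164)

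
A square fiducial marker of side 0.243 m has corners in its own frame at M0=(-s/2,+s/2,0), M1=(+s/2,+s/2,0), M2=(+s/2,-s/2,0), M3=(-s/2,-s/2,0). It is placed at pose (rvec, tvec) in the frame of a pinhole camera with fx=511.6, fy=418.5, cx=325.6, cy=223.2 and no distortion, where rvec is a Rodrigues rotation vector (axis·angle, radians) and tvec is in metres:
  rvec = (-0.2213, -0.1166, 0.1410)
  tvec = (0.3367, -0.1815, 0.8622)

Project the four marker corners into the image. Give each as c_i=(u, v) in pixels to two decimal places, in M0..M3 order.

c0=(451.16, 181.17) c1=(591.94, 200.61) c2=(593.10, 93.08) c3=(461.17, 71.89)

Intrinsics K: fx=511.6, fy=418.5, cx=325.6, cy=223.2
Marker side s = 0.243 m; corners in marker frame (Z=0):
  M0 = (-0.1215, +0.1215, 0)
  M1 = (+0.1215, +0.1215, 0)
  M2 = (+0.1215, -0.1215, 0)
  M3 = (-0.1215, -0.1215, 0)
rvec = (-0.2213, -0.1166, 0.1410), |rvec| = θ = 0.28714 rad = 16.452°
Rodrigues: sinθ=0.28321, 1−cosθ=0.04094; R = I + sinθ·[k]× + (1−cosθ)·[k]×²:
    [+0.98338 -0.12626 -0.13050]
    [+0.15188 +0.96581 +0.21011]
    [+0.09951 -0.22644 +0.96893]
t = (0.3367, -0.1815, 0.8622) m
M0: Pc = R·M0+t = (+0.20188, -0.08261, +0.82260); u = 511.6·(+0.20188)/0.82260 + 325.6 = 451.1554, v = 418.5·(-0.08261)/0.82260 + 223.2 = 181.1728
M1: Pc = R·M1+t = (+0.44084, -0.04570, +0.84678); u = 511.6·(+0.44084)/0.84678 + 325.6 = 591.9433, v = 418.5·(-0.04570)/0.84678 + 223.2 = 200.6137
M2: Pc = R·M2+t = (+0.47152, -0.28039, +0.90180); u = 511.6·(+0.47152)/0.90180 + 325.6 = 593.0975, v = 418.5·(-0.28039)/0.90180 + 223.2 = 93.0784
M3: Pc = R·M3+t = (+0.23256, -0.31730, +0.87762); u = 511.6·(+0.23256)/0.87762 + 325.6 = 461.1683, v = 418.5·(-0.31730)/0.87762 + 223.2 = 71.8934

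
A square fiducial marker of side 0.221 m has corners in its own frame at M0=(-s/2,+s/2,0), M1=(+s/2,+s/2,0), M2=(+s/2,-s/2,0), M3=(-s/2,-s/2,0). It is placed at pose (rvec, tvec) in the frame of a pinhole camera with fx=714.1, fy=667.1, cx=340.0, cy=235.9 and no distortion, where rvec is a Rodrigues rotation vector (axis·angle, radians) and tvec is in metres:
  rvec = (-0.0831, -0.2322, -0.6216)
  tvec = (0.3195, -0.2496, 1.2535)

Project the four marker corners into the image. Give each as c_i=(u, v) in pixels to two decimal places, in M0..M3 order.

c0=(513.06, 182.92) c1=(603.08, 119.77) c2=(530.59, 26.62) c3=(437.55, 85.66)

Intrinsics K: fx=714.1, fy=667.1, cx=340.0, cy=235.9
Marker side s = 0.221 m; corners in marker frame (Z=0):
  M0 = (-0.1105, +0.1105, 0)
  M1 = (+0.1105, +0.1105, 0)
  M2 = (+0.1105, -0.1105, 0)
  M3 = (-0.1105, -0.1105, 0)
rvec = (-0.0831, -0.2322, -0.6216), |rvec| = θ = 0.66874 rad = 38.316°
Rodrigues: sinθ=0.62000, 1−cosθ=0.21539; R = I + sinθ·[k]× + (1−cosθ)·[k]×²:
    [+0.78793 +0.58559 -0.19040]
    [-0.56700 +0.81057 +0.14656]
    [+0.24016 -0.00753 +0.97071]
t = (0.3195, -0.2496, 1.2535) m
M0: Pc = R·M0+t = (+0.29714, -0.09738, +1.22613); u = 714.1·(+0.29714)/1.22613 + 340.0 = 513.0552, v = 667.1·(-0.09738)/1.22613 + 235.9 = 182.9196
M1: Pc = R·M1+t = (+0.47127, -0.22269, +1.27921); u = 714.1·(+0.47127)/1.27921 + 340.0 = 603.0826, v = 667.1·(-0.22269)/1.27921 + 235.9 = 119.7707
M2: Pc = R·M2+t = (+0.34186, -0.40182, +1.28087); u = 714.1·(+0.34186)/1.28087 + 340.0 = 530.5906, v = 667.1·(-0.40182)/1.28087 + 235.9 = 26.6237
M3: Pc = R·M3+t = (+0.16773, -0.27651, +1.22779); u = 714.1·(+0.16773)/1.22779 + 340.0 = 437.5515, v = 667.1·(-0.27651)/1.22779 + 235.9 = 85.6606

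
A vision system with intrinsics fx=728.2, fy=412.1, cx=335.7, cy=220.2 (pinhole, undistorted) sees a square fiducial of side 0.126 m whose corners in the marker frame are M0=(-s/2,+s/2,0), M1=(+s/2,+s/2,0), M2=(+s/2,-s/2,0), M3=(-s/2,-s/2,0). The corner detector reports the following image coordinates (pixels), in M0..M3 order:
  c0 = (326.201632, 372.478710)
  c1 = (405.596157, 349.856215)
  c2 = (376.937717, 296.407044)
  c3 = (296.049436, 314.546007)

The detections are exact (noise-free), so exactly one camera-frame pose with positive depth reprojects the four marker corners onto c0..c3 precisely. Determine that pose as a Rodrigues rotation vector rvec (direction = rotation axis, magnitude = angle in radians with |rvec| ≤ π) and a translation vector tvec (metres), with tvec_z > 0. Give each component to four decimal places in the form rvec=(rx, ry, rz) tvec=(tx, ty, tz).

rvec=(-0.1538, -0.5759, -0.2653) tvec=(0.0212, 0.2484, 0.9092)

Intrinsics K: fx=728.2, fy=412.1, cx=335.7, cy=220.2
Marker side s = 0.126 m; corners in marker frame (Z=0):
  M0 = (-0.0630, +0.0630, 0)
  M1 = (+0.0630, +0.0630, 0)
  M2 = (+0.0630, -0.0630, 0)
  M3 = (-0.0630, -0.0630, 0)
Detected image corners:
  c0 = (326.201632, 372.478710) px
  c1 = (405.596157, 349.856215) px
  c2 = (376.937717, 296.407044) px
  c3 = (296.049436, 314.546007) px
Planar DLT: solve 8×8 A·h = b for H (H[2,2]=1):
  H  [+850.66464 +206.36120 +352.66812]
  H  [+42.00516 +415.88380 +332.79591]
  H  [+0.61104 -0.07627 +1.00000]
B = K⁻¹H; ‖b₁‖=1.099843, ‖b₂‖=1.099843; λ = 2/(‖b₁‖+‖b₂‖) = 0.909220, sign → tz>0 ⇒ λ=+0.909220
r₁ = λ·B[:,0] = (+0.80601,-0.20418,+0.55557); r₂ = λ·B[:,1] = (+0.28963,+0.95462,-0.06935)
r₃ = r₁×r₂ = (-0.51620,+0.21680,+0.82858); SVD([r₁ r₂ r₃]) → R = UVᵀ:
  R  [+0.80601 +0.28963 -0.51620]
  R  [-0.20418 +0.95462 +0.21680]
  R  [+0.55557 -0.06935 +0.82858]
t = (+0.02119, +0.24842, +0.90922) m
tr R = 2.589212; θ = arccos((tr R − 1)/2) = 0.652438 rad = 37.382°
axis k = ((R−Rᵀ)₃₂, (R−Rᵀ)₁₃, (R−Rᵀ)₂₁) / (2 sinθ) = (-0.235660, -0.882653, -0.406680)
rvec = θ·k = (-0.153753, -0.575876, -0.265333)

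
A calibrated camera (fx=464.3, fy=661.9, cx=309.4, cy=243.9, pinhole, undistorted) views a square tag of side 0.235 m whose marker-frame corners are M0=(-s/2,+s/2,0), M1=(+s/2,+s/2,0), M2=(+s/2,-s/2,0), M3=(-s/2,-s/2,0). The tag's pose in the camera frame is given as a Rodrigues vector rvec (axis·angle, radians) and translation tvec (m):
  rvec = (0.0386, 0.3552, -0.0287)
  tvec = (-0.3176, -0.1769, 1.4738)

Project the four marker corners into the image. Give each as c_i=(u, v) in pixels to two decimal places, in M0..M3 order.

Intrinsics K: fx=464.3, fy=661.9, cx=309.4, cy=243.9
Marker side s = 0.235 m; corners in marker frame (Z=0):
  M0 = (-0.1175, +0.1175, 0)
  M1 = (+0.1175, +0.1175, 0)
  M2 = (+0.1175, -0.1175, 0)
  M3 = (-0.1175, -0.1175, 0)
rvec = (0.0386, 0.3552, -0.0287), |rvec| = θ = 0.35844 rad = 20.537°
Rodrigues: sinθ=0.35082, 1−cosθ=0.06356; R = I + sinθ·[k]× + (1−cosθ)·[k]×²:
    [+0.93718 +0.03487 +0.34709]
    [-0.02131 +0.99886 -0.04282]
    [-0.34819 +0.03274 +0.93685]
t = (-0.3176, -0.1769, 1.4738) m
M0: Pc = R·M0+t = (-0.42362, -0.05703, +1.51856); u = 464.3·(-0.42362)/1.51856 + 309.4 = 179.8776, v = 661.9·(-0.05703)/1.51856 + 243.9 = 219.0417
M1: Pc = R·M1+t = (-0.20338, -0.06204, +1.43673); u = 464.3·(-0.20338)/1.43673 + 309.4 = 243.6738, v = 661.9·(-0.06204)/1.43673 + 243.9 = 215.3192
M2: Pc = R·M2+t = (-0.21158, -0.29677, +1.42904); u = 464.3·(-0.21158)/1.42904 + 309.4 = 240.6574, v = 661.9·(-0.29677)/1.42904 + 243.9 = 106.4432
M3: Pc = R·M3+t = (-0.43182, -0.29176, +1.51087); u = 464.3·(-0.43182)/1.51087 + 309.4 = 176.6998, v = 661.9·(-0.29176)/1.51087 + 243.9 = 116.0811

c0=(179.88, 219.04) c1=(243.67, 215.32) c2=(240.66, 106.44) c3=(176.70, 116.08)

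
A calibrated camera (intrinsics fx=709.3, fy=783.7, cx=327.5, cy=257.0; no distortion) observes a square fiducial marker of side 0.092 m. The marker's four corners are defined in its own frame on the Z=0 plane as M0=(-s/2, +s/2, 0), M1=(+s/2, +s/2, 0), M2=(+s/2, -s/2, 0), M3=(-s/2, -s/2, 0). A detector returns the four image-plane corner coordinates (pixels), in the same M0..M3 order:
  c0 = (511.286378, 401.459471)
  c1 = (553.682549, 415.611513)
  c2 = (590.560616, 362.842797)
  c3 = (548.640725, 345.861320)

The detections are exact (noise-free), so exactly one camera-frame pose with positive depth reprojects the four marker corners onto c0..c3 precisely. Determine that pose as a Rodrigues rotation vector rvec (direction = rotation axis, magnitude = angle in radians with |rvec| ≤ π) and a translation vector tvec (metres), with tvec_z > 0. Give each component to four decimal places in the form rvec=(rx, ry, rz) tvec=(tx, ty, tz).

rvec=(0.4408, -0.4435, 0.4328) tvec=(0.3231, 0.1634, 1.0242)

Intrinsics K: fx=709.3, fy=783.7, cx=327.5, cy=257.0
Marker side s = 0.092 m; corners in marker frame (Z=0):
  M0 = (-0.0460, +0.0460, 0)
  M1 = (+0.0460, +0.0460, 0)
  M2 = (+0.0460, -0.0460, 0)
  M3 = (-0.0460, -0.0460, 0)
Detected image corners:
  c0 = (511.286378, 401.459471) px
  c1 = (553.682549, 415.611513) px
  c2 = (590.560616, 362.842797) px
  c3 = (548.640725, 345.861320) px
Planar DLT: solve 8×8 A·h = b for H (H[2,2]=1):
  H  [+723.42363 -237.60878 +551.25232]
  H  [+352.53262 +703.36030 +381.99096]
  H  [+0.48118 +0.30083 +1.00000]
B = K⁻¹H; ‖b₁‖=0.976324, ‖b₂‖=0.976324; λ = 2/(‖b₁‖+‖b₂‖) = 1.024250, sign → tz>0 ⇒ λ=+1.024250
r₁ = λ·B[:,0] = (+0.81709,+0.29912,+0.49284); r₂ = λ·B[:,1] = (-0.48538,+0.81821,+0.30813)
r₃ = r₁×r₂ = (-0.31108,-0.49098,+0.81373); SVD([r₁ r₂ r₃]) → R = UVᵀ:
  R  [+0.81709 -0.48538 -0.31108]
  R  [+0.29912 +0.81821 -0.49098]
  R  [+0.49284 +0.30813 +0.81373]
t = (+0.32310, +0.16336, +1.02425) m
tr R = 2.449027; θ = arccos((tr R − 1)/2) = 0.760468 rad = 43.572°
axis k = ((R−Rᵀ)₃₂, (R−Rᵀ)₁₃, (R−Rᵀ)₂₁) / (2 sinθ) = (+0.579687, -0.583180, +0.569091)
rvec = θ·k = (+0.440834, -0.443489, +0.432775)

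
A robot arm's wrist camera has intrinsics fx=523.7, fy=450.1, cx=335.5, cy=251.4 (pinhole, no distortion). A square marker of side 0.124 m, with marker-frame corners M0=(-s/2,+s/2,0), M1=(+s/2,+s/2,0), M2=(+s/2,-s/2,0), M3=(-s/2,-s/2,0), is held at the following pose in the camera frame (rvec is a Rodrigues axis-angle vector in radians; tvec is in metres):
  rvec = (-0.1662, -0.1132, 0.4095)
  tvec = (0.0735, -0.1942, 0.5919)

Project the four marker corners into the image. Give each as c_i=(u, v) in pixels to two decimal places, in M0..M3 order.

c0=(329.18, 123.80) c1=(430.40, 164.45) c2=(468.11, 84.71) c3=(371.32, 44.35)

Intrinsics K: fx=523.7, fy=450.1, cx=335.5, cy=251.4
Marker side s = 0.124 m; corners in marker frame (Z=0):
  M0 = (-0.0620, +0.0620, 0)
  M1 = (+0.0620, +0.0620, 0)
  M2 = (+0.0620, -0.0620, 0)
  M3 = (-0.0620, -0.0620, 0)
rvec = (-0.1662, -0.1132, 0.4095), |rvec| = θ = 0.45621 rad = 26.139°
Rodrigues: sinθ=0.44055, 1−cosθ=0.10227; R = I + sinθ·[k]× + (1−cosθ)·[k]×²:
    [+0.91130 -0.38620 -0.14276]
    [+0.40469 +0.90403 +0.13772]
    [+0.07587 -0.18327 +0.98013]
t = (0.0735, -0.1942, 0.5919) m
M0: Pc = R·M0+t = (-0.00694, -0.16324, +0.57583); u = 523.7·(-0.00694)/0.57583 + 335.5 = 329.1838, v = 450.1·(-0.16324)/0.57583 + 251.4 = 123.8026
M1: Pc = R·M1+t = (+0.10606, -0.11306, +0.58524); u = 523.7·(+0.10606)/0.58524 + 335.5 = 430.4041, v = 450.1·(-0.11306)/0.58524 + 251.4 = 164.4474
M2: Pc = R·M2+t = (+0.15394, -0.22516, +0.60797); u = 523.7·(+0.15394)/0.60797 + 335.5 = 468.1075, v = 450.1·(-0.22516)/0.60797 + 251.4 = 84.7066
M3: Pc = R·M3+t = (+0.04094, -0.27534, +0.59856); u = 523.7·(+0.04094)/0.59856 + 335.5 = 371.3229, v = 450.1·(-0.27534)/0.59856 + 251.4 = 44.3517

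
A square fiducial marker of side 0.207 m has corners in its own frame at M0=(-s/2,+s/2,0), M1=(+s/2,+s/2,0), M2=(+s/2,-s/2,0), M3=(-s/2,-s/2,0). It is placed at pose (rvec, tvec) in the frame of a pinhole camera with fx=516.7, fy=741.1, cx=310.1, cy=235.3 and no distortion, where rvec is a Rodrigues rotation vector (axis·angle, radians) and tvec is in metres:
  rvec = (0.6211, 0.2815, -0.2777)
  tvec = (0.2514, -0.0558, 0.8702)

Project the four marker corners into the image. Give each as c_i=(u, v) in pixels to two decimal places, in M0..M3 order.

Intrinsics K: fx=516.7, fy=741.1, cx=310.1, cy=235.3
Marker side s = 0.207 m; corners in marker frame (Z=0):
  M0 = (-0.1035, +0.1035, 0)
  M1 = (+0.1035, +0.1035, 0)
  M2 = (+0.1035, -0.1035, 0)
  M3 = (-0.1035, -0.1035, 0)
rvec = (0.6211, 0.2815, -0.2777), |rvec| = θ = 0.73629 rad = 42.186°
Rodrigues: sinθ=0.67154, 1−cosθ=0.25904; R = I + sinθ·[k]× + (1−cosθ)·[k]×²:
    [+0.92529 +0.33682 +0.17433]
    [-0.16974 +0.77883 -0.60383]
    [-0.33916 +0.52913 +0.77781]
t = (0.2514, -0.0558, 0.8702) m
M0: Pc = R·M0+t = (+0.19049, +0.04238, +0.96007); u = 516.7·(+0.19049)/0.96007 + 310.1 = 412.6219, v = 741.1·(+0.04238)/0.96007 + 235.3 = 268.0116
M1: Pc = R·M1+t = (+0.38203, +0.00724, +0.88986); u = 516.7·(+0.38203)/0.88986 + 310.1 = 531.9255, v = 741.1·(+0.00724)/0.88986 + 235.3 = 241.3302
M2: Pc = R·M2+t = (+0.31231, -0.15398, +0.78033); u = 516.7·(+0.31231)/0.78033 + 310.1 = 516.8950, v = 741.1·(-0.15398)/0.78033 + 235.3 = 89.0647
M3: Pc = R·M3+t = (+0.12077, -0.11884, +0.85054); u = 516.7·(+0.12077)/0.85054 + 310.1 = 383.4685, v = 741.1·(-0.11884)/0.85054 + 235.3 = 131.7505

c0=(412.62, 268.01) c1=(531.93, 241.33) c2=(516.89, 89.06) c3=(383.47, 131.75)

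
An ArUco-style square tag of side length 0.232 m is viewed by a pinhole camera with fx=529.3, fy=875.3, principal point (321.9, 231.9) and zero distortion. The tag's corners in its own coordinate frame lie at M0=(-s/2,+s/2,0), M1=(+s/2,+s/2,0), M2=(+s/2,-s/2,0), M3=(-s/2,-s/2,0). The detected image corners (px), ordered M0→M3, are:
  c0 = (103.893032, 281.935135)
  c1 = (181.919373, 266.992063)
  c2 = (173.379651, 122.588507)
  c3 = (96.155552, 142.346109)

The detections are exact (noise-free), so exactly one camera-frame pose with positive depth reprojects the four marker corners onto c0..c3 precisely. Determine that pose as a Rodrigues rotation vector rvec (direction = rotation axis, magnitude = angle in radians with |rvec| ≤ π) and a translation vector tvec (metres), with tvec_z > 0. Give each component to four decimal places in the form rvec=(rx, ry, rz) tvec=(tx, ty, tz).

rvec=(-0.0291, 0.2162, -0.1124) tvec=(-0.4926, -0.0462, 1.4190)

Intrinsics K: fx=529.3, fy=875.3, cx=321.9, cy=231.9
Marker side s = 0.232 m; corners in marker frame (Z=0):
  M0 = (-0.1160, +0.1160, 0)
  M1 = (+0.1160, +0.1160, 0)
  M2 = (+0.1160, -0.1160, 0)
  M3 = (-0.1160, -0.1160, 0)
Detected image corners:
  c0 = (103.893032, 281.935135) px
  c1 = (181.919373, 266.992063) px
  c2 = (173.379651, 122.588507) px
  c3 = (96.155552, 142.346109) px
Planar DLT: solve 8×8 A·h = b for H (H[2,2]=1):
  H  [+313.80564 +31.04413 +138.14942]
  H  [-105.27381 +606.00199 +203.37843]
  H  [-0.14967 -0.02885 +1.00000]
B = K⁻¹H; ‖b₁‖=0.704707, ‖b₂‖=0.704707; λ = 2/(‖b₁‖+‖b₂‖) = 1.419029, sign → tz>0 ⇒ λ=+1.419029
r₁ = λ·B[:,0] = (+0.97047,-0.11440,-0.21239); r₂ = λ·B[:,1] = (+0.10813,+0.99329,-0.04094)
r₃ = r₁×r₂ = (+0.21565,+0.01677,+0.97633); SVD([r₁ r₂ r₃]) → R = UVᵀ:
  R  [+0.97047 +0.10813 +0.21565]
  R  [-0.11440 +0.99329 +0.01677]
  R  [-0.21239 -0.04095 +0.97633]
t = (-0.49263, -0.04624, +1.41903) m
tr R = 2.940086; θ = arccos((tr R − 1)/2) = 0.245389 rad = 14.060°
axis k = ((R−Rᵀ)₃₂, (R−Rᵀ)₁₃, (R−Rᵀ)₂₁) / (2 sinθ) = (-0.118788, +0.880979, -0.458002)
rvec = θ·k = (-0.029149, +0.216182, -0.112389)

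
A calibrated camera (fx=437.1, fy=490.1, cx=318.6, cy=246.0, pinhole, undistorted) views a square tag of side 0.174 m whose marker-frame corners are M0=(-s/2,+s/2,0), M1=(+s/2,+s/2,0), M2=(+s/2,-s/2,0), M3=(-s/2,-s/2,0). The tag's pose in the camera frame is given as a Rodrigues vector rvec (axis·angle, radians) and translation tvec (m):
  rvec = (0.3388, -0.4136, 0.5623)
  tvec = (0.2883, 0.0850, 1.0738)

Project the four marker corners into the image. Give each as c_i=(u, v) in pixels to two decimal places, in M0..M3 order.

Intrinsics K: fx=437.1, fy=490.1, cx=318.6, cy=246.0
Marker side s = 0.174 m; corners in marker frame (Z=0):
  M0 = (-0.0870, +0.0870, 0)
  M1 = (+0.0870, +0.0870, 0)
  M2 = (+0.0870, -0.0870, 0)
  M3 = (-0.0870, -0.0870, 0)
rvec = (0.3388, -0.4136, 0.5623), |rvec| = θ = 0.77591 rad = 44.456°
Rodrigues: sinθ=0.70036, 1−cosθ=0.28621; R = I + sinθ·[k]× + (1−cosθ)·[k]×²:
    [+0.76836 -0.57417 -0.28276]
    [+0.44094 +0.79511 -0.41638]
    [+0.46390 +0.19525 +0.86410]
t = (0.2883, 0.0850, 1.0738) m
M0: Pc = R·M0+t = (+0.17150, +0.11581, +1.05043); u = 437.1·(+0.17150)/1.05043 + 318.6 = 389.9640, v = 490.1·(+0.11581)/1.05043 + 246.0 = 300.0353
M1: Pc = R·M1+t = (+0.30519, +0.19254, +1.13115); u = 437.1·(+0.30519)/1.13115 + 318.6 = 436.5338, v = 490.1·(+0.19254)/1.13115 + 246.0 = 329.4216
M2: Pc = R·M2+t = (+0.40510, +0.05419, +1.09717); u = 437.1·(+0.40510)/1.09717 + 318.6 = 479.9868, v = 490.1·(+0.05419)/1.09717 + 246.0 = 270.2048
M3: Pc = R·M3+t = (+0.27141, -0.02254, +1.01645); u = 437.1·(+0.27141)/1.01645 + 318.6 = 435.3112, v = 490.1·(-0.02254)/1.01645 + 246.0 = 235.1338

c0=(389.96, 300.04) c1=(436.53, 329.42) c2=(479.99, 270.20) c3=(435.31, 235.13)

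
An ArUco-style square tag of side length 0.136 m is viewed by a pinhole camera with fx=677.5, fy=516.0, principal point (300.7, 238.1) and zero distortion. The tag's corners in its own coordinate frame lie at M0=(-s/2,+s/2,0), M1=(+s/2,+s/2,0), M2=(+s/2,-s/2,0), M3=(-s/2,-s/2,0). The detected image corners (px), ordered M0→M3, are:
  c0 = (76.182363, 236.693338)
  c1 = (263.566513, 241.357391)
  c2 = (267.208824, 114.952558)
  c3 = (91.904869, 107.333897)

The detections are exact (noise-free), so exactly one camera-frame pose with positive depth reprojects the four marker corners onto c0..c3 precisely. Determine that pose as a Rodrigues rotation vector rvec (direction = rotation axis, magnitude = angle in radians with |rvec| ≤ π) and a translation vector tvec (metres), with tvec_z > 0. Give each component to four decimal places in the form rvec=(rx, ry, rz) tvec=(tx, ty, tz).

Intrinsics K: fx=677.5, fy=516.0, cx=300.7, cy=238.1
Marker side s = 0.136 m; corners in marker frame (Z=0):
  M0 = (-0.0680, +0.0680, 0)
  M1 = (+0.0680, +0.0680, 0)
  M2 = (+0.0680, -0.0680, 0)
  M3 = (-0.0680, -0.0680, 0)
Detected image corners:
  c0 = (76.182363, 236.693338) px
  c1 = (263.566513, 241.357391) px
  c2 = (267.208824, 114.952558) px
  c3 = (91.904869, 107.333897) px
Planar DLT: solve 8×8 A·h = b for H (H[2,2]=1):
  H  [+1365.66864 -154.39027 +176.06293]
  H  [+79.28700 +856.21187 +173.03965]
  H  [+0.19291 -0.47951 +1.00000]
B = K⁻¹H; ‖b₁‖=1.940819, ‖b₂‖=1.940819; λ = 2/(‖b₁‖+‖b₂‖) = 0.515246, sign → tz>0 ⇒ λ=+0.515246
r₁ = λ·B[:,0] = (+0.99449,+0.03331,+0.09940); r₂ = λ·B[:,1] = (-0.00776,+0.96897,-0.24707)
r₃ = r₁×r₂ = (-0.10454,+0.24494,+0.96389); SVD([r₁ r₂ r₃]) → R = UVᵀ:
  R  [+0.99449 -0.00776 -0.10454]
  R  [+0.03331 +0.96897 +0.24494]
  R  [+0.09940 -0.24707 +0.96389]
t = (-0.09479, -0.06497, +0.51525) m
tr R = 2.927344; θ = arccos((tr R − 1)/2) = 0.270370 rad = 15.491°
axis k = ((R−Rᵀ)₃₂, (R−Rᵀ)₁₃, (R−Rᵀ)₂₁) / (2 sinθ) = (-0.921051, -0.381780, +0.076872)
rvec = θ·k = (-0.249025, -0.103222, +0.020784)

rvec=(-0.2490, -0.1032, 0.0208) tvec=(-0.0948, -0.0650, 0.5152)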